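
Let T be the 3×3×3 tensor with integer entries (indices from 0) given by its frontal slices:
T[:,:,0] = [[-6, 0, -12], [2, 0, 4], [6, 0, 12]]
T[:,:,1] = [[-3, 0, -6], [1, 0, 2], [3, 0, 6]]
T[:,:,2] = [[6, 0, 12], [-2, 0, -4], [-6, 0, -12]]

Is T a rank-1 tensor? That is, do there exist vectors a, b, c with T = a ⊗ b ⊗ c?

The mode-1 fibre T[:,0,0] = [-6, 2, 6] gives a = [3, -1, -3] (primitive direction); the mode-2 fibre T[0,:,0] = [-6, 0, -12] gives b = [1, 0, 2]; then c[k] = T[0,0,k] / (a[0]·b[0]) = [-6, -3, 6] / 3 = [-2, -1, 2].
Expanding [3, -1, -3] ⊗ [1, 0, 2] ⊗ [-2, -1, 2] reproduces all 27 entries of T, so T = [3, -1, -3] ⊗ [1, 0, 2] ⊗ [-2, -1, 2] and rank(T) ≤ 1.
Equivalently every frontal slice T[:,:,k] is c[k] times the rank-1 matrix [3, -1, -3] ⊗ [1, 0, 2]. So T has rank 1 (it is nonzero).

Yes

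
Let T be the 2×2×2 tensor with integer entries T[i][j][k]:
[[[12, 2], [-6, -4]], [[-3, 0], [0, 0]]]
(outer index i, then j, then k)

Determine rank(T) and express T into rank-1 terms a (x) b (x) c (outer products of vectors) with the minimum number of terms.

Lower bound: the mode-3 unfolding of T (rows indexed by k, columns by (i,j) = (0,0), (0,1), (1,0), (1,1)) is [[12, -6, -3, 0], [2, -4, 0, 0]].
There the 2×2 minor on rows k ∈ {0, 1}, columns (i,j) ∈ {(0,0), (0,1)} is det [[12, -6], [2, -4]] = -36 ≠ 0, so this unfolding has rank ≥ 2; CP rank is at least every unfolding rank, so rank(T) ≥ 2. (Unfolding ranks only ever bound the CP rank from below — rank(T) can be strictly larger than all of them — so the matching upper bound has to come from an explicit 2-term decomposition.)
Upper bound — finding two terms. Write S_k = T[:,:,k] for the frontal slices: S₀ = [[12, -6], [-3, 0]], S₁ = [[2, -4], [0, 0]].
If T = a₁ (x) b₁ (x) c₁ + a₂ (x) b₂ (x) c₂ then each S_k = c₁[k]·a₁b₁ᵀ + c₂[k]·a₂b₂ᵀ. S₀ and S₁ are linearly independent, so a₁b₁ᵀ and a₂b₂ᵀ must span the same plane of matrices: they are the rank-1 matrices of the form x·S₀ + y·S₁.
det(x·S₀ + y·S₁) is −18·x² − 12·xy = (-6)·(3·x + 2·y)(x), vanishing at (x:y) = (2:-3) and (0:1).
M₁ = 2·S₀ − 3·S₁ = [[18, 0], [-6, 0]] = 6·[3, -1][1, 0]ᵀ and M₂ = S₁ = [[2, -4], [0, 0]] = 2·[1, 0][1, -2]ᵀ, so take a₁ = [3, -1], b₁ = [1, 0], a₂ = [1, 0], b₂ = [1, -2].
Each slice is an integer combination of E₁ = a₁b₁ᵀ and E₂ = a₂b₂ᵀ: S₀ = 3·E₁ + 3·E₂, S₁ = 2·E₂; reading off coefficients, c₁ = [3, 0] and c₂ = [3, 2].
Hence T = [3, -1] (x) [1, 0] (x) [3, 0] + [1, 0] (x) [1, -2] (x) [3, 2], so rank(T) ≤ 2.
These bounds meet, so rank(T) = 2.

rank(T) = 2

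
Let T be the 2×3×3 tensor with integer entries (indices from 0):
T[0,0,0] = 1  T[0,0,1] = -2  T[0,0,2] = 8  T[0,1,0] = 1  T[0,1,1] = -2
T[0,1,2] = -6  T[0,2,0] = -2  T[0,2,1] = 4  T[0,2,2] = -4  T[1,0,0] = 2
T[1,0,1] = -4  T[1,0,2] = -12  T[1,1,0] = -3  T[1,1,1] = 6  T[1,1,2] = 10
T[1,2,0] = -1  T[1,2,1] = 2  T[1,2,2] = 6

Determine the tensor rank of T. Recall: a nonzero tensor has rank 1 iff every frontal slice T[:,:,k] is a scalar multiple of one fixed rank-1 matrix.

3

Lower bound: the mode-2 unfolding of T (rows indexed by j, columns by (i,k) = (0,0), (0,1), (0,2), (1,0), (1,1), (1,2)) is [[1, -2, 8, 2, -4, -12], [1, -2, -6, -3, 6, 10], [-2, 4, -4, -1, 2, 6]].
There the 3×3 minor on rows j ∈ {0, 1, 2}, columns (i,k) ∈ {(0,0), (0,2), (1,0)} is det [[1, 8, 2], [1, -6, -3], [-2, -4, -1]] = 18 ≠ 0, so this unfolding has rank ≥ 3; CP rank is at least every unfolding rank, so rank(T) ≥ 3. (This is only a lower bound: in general the CP rank may exceed every unfolding rank, so we still need to exhibit 3 rank-1 terms summing to T.)
Upper bound: T is a sum of 3 rank-1 terms, T = [1, -2] ⊗ [2, -2, -1] ⊗ [-1, 2, 2] + [1, -1] ⊗ [2, -1, -1] ⊗ [1, -2, 2] + [1, 0] ⊗ [1, 0, -2] ⊗ [1, -2, 0] (one valid choice — decompositions are not unique — normalised so each a, b is primitive with positive first nonzero entry; check it by expanding all entries), so rank(T) ≤ 3.
These bounds meet, so rank(T) = 3.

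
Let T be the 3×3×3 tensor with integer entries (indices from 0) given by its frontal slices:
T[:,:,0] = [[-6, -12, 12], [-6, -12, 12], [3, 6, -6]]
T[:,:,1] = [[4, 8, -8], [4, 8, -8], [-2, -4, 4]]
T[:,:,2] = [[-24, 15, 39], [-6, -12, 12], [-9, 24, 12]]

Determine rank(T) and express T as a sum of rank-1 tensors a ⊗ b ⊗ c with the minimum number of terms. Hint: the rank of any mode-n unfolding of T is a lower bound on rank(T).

Lower bound: the mode-1 unfolding of T (rows indexed by i, columns by (j,k) = (0,0), (0,1), (0,2), (1,0), (1,1), (1,2), (2,0), (2,1), (2,2)) is [[-6, 4, -24, -12, 8, 15, 12, -8, 39], [-6, 4, -6, -12, 8, -12, 12, -8, 12], [3, -2, -9, 6, -4, 24, -6, 4, 12]].
There the 2×2 minor on rows i ∈ {0, 1}, columns (j,k) ∈ {(0,0), (0,2)} is det [[-6, -24], [-6, -6]] = -108 ≠ 0, so this unfolding has rank ≥ 2; CP rank is at least every unfolding rank, so rank(T) ≥ 2. (This is only a lower bound: in general the CP rank may exceed every unfolding rank, so we still need to exhibit 2 rank-1 terms summing to T.)
Upper bound — finding two terms. Write S_k = T[:,:,k] for the frontal slices: S₀ = [[-6, -12, 12], [-6, -12, 12], [3, 6, -6]], S₁ = [[4, 8, -8], [4, 8, -8], [-2, -4, 4]], S₂ = [[-24, 15, 39], [-6, -12, 12], [-9, 24, 12]].
If T = a₁ ⊗ b₁ ⊗ c₁ + a₂ ⊗ b₂ ⊗ c₂ then each S_k = c₁[k]·a₁b₁ᵀ + c₂[k]·a₂b₂ᵀ. S₀ and S₂ are linearly independent, so a₁b₁ᵀ and a₂b₂ᵀ must span the same plane of matrices: they are the rank-1 matrices of the form x·S₀ + y·S₂.
The 2×2 minor of x·S₀ + y·S₂ on rows {0,1}, columns {0,1} is 378·xy + 378·y² = 378·(y)(x + y), vanishing at (x:y) = (1:0) and (1:-1).
M₁ = S₀ = [[-6, -12, 12], [-6, -12, 12], [3, 6, -6]] = (-3)·[2, 2, -1][1, 2, -2]ᵀ and M₂ = S₀ − S₂ = [[18, -27, -27], [0, 0, 0], [12, -18, -18]] = 3·[3, 0, 2][2, -3, -3]ᵀ, so take a₁ = [2, 2, -1], b₁ = [1, 2, -2], a₂ = [3, 0, 2], b₂ = [2, -3, -3].
Each slice is an integer combination of E₁ = a₁b₁ᵀ and E₂ = a₂b₂ᵀ: S₀ = −3·E₁, S₁ = 2·E₁, S₂ = −3·E₁ − 3·E₂; reading off coefficients, c₁ = [-3, 2, -3] and c₂ = [0, 0, -3].
Hence T = [2, 2, -1] ⊗ [1, 2, -2] ⊗ [-3, 2, -3] + [3, 0, 2] ⊗ [2, -3, -3] ⊗ [0, 0, -3], so rank(T) ≤ 2.
These bounds meet, so rank(T) = 2.

rank(T) = 2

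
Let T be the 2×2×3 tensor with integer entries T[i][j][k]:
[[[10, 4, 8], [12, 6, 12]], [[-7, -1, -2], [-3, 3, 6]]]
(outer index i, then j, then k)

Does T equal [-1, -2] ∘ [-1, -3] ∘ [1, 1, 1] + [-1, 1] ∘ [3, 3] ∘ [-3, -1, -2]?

Reconstruct entry (0,0,2) from the claimed factors: Σₗ aₗ[0]bₗ[0]cₗ[2] = (-1)·(-1)·(1) + (-1)·(3)·(-2) = 7, but T[0,0,2] = 8. The claim is false.

No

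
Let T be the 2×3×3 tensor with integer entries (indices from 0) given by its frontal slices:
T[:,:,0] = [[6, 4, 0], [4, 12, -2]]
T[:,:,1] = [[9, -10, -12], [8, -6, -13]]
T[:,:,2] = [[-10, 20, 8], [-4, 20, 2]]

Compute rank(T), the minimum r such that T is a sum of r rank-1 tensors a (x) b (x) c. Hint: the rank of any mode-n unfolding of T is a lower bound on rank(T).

Lower bound: the mode-3 unfolding of T (rows indexed by k, columns by (i,j) = (0,0), (0,1), (0,2), (1,0), (1,1), (1,2)) is [[6, 4, 0, 4, 12, -2], [9, -10, -12, 8, -6, -13], [-10, 20, 8, -4, 20, 2]].
There the 3×3 minor on rows k ∈ {0, 1, 2}, columns (i,j) ∈ {(0,0), (0,1), (0,2)} is det [[6, 4, 0], [9, -10, -12], [-10, 20, 8]] = 1152 ≠ 0, so this unfolding has rank ≥ 3; CP rank is at least every unfolding rank, so rank(T) ≥ 3. (This is only a lower bound: in general the CP rank may exceed every unfolding rank, so we still need to exhibit 3 rank-1 terms summing to T.)
Upper bound: T is a sum of 3 rank-1 terms, T = [1, 1] (x) [1, -2, -2] (x) [-4, 4, -4] + [1, 2] (x) [1, 2, -2] (x) [2, 1, 2] + [2, 1] (x) [2, -2, -1] (x) [2, 1, -2] (written with every a and b primitive with positive leading entry and the scale carried by c; CP decompositions are not unique, and this one is verified by expanding entrywise), so rank(T) ≤ 3.
These bounds meet, so rank(T) = 3.

3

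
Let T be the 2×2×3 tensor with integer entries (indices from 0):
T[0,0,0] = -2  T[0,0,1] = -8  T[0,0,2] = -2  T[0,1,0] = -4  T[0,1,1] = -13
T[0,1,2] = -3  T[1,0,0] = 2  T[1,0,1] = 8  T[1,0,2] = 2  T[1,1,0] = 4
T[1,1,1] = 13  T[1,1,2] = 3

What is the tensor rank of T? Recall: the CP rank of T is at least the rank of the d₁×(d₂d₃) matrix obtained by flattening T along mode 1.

Lower bound: the mode-3 unfolding of T (rows indexed by k, columns by (i,j) = (0,0), (0,1), (1,0), (1,1)) is [[-2, -4, 2, 4], [-8, -13, 8, 13], [-2, -3, 2, 3]].
There the 2×2 minor on rows k ∈ {0, 1}, columns (i,j) ∈ {(0,0), (0,1)} is det [[-2, -4], [-8, -13]] = -6 ≠ 0, so this unfolding has rank ≥ 2; CP rank is at least every unfolding rank, so rank(T) ≥ 2. (Unfolding ranks only ever bound the CP rank from below — rank(T) can be strictly larger than all of them — so the matching upper bound has to come from an explicit 2-term decomposition.)
Upper bound — finding two terms. Every mode-1 slice of T is a multiple of one matrix: T[i,:,:] = a[i]·M with a = (1, -1) and M = [[-2, -8, -2], [-4, -13, -3]] (rows indexed by j, columns by k). So it suffices to write M as a sum of two rank-1 matrices.
Splitting M by its rows (j = 0, 1), M = (1, 0)(-2, -8, -2)ᵀ + (0, 1)(-4, -13, -3)ᵀ.
Hence T = (1, -1) ⊗ (1, 0) ⊗ (-2, -8, -2) + (1, -1) ⊗ (0, 1) ⊗ (-4, -13, -3), so rank(T) ≤ 2.
These bounds meet, so rank(T) = 2.

2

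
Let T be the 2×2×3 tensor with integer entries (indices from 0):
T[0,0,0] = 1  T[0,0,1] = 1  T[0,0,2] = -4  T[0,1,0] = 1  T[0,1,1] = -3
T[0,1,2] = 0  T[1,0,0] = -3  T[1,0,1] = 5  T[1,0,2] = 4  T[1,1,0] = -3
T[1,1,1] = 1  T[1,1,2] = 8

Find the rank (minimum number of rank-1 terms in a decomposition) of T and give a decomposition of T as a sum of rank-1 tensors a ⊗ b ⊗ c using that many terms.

Lower bound: in the mode-2 unfolding of T (rows indexed by j, columns by (i,k)) the 2×2 minor on rows j ∈ {0, 1}, columns (i,k) ∈ {(0,0), (0,1)} is det [[1, 1], [1, -3]] = -4 ≠ 0, so that unfolding has rank ≥ 2 and hence rank(T) ≥ 2 (CP rank is at least every unfolding rank, though it can be larger).
Upper bound: with S_k = T[:,:,k], the two rank-1 terms a₁b₁ᵀ, a₂b₂ᵀ are the rank-1 members of the pencil x·S₀ + y·S₁.
det(x·S₀ + y·S₁) is −16·xy + 16·y² = (-16)·(x − y)(y), vanishing at (x:y) = (1:1) and (1:0).
M₁ = S₀ + S₁ = [[2, -2], [2, -2]] = 2·[1, 1][1, -1]ᵀ and M₂ = S₀ = [[1, 1], [-3, -3]] = [1, -3][1, 1]ᵀ, so take a₁ = [1, 1], b₁ = [1, -1], a₂ = [1, -3], b₂ = [1, 1].
Each slice is an integer combination of E₁ = a₁b₁ᵀ and E₂ = a₂b₂ᵀ: S₀ = E₂, S₁ = 2·E₁ − E₂, S₂ = −2·E₁ − 2·E₂; reading off coefficients, c₁ = [0, 2, -2] and c₂ = [1, -1, -2].
Hence T = [1, 1] ⊗ [1, -1] ⊗ [0, 2, -2] + [1, -3] ⊗ [1, 1] ⊗ [1, -1, -2], so rank(T) ≤ 2.
These bounds meet, so rank(T) = 2.

rank(T) = 2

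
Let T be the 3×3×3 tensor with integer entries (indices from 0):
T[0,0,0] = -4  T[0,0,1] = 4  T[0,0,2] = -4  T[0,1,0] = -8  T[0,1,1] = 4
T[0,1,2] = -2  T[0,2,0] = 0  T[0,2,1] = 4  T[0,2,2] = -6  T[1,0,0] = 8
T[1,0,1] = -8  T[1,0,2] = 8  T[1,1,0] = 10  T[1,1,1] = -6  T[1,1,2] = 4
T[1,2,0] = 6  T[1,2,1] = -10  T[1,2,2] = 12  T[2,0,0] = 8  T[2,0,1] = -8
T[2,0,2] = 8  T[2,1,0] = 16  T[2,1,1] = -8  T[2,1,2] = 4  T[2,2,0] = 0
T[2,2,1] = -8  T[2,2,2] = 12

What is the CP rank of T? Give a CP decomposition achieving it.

rank(T) = 2

Lower bound: the mode-1 unfolding of T (rows indexed by i, columns by (j,k) = (0,0), (0,1), (0,2), (1,0), (1,1), (1,2), (2,0), (2,1), (2,2)) is [[-4, 4, -4, -8, 4, -2, 0, 4, -6], [8, -8, 8, 10, -6, 4, 6, -10, 12], [8, -8, 8, 16, -8, 4, 0, -8, 12]].
There the 2×2 minor on rows i ∈ {0, 1}, columns (j,k) ∈ {(0,0), (1,0)} is det [[-4, -8], [8, 10]] = 24 ≠ 0, so this unfolding has rank ≥ 2; CP rank is at least every unfolding rank, so rank(T) ≥ 2. (Unfolding ranks only ever bound the CP rank from below — rank(T) can be strictly larger than all of them — so the matching upper bound has to come from an explicit 2-term decomposition.)
Upper bound — finding two terms. Write S_k = T[:,:,k] for the frontal slices: S₀ = [[-4, -8, 0], [8, 10, 6], [8, 16, 0]], S₁ = [[4, 4, 4], [-8, -6, -10], [-8, -8, -8]], S₂ = [[-4, -2, -6], [8, 4, 12], [8, 4, 12]].
If T = a₁ ∘ b₁ ∘ c₁ + a₂ ∘ b₂ ∘ c₂ then each S_k = c₁[k]·a₁b₁ᵀ + c₂[k]·a₂b₂ᵀ. S₀ and S₁ are linearly independent, so a₁b₁ᵀ and a₂b₂ᵀ must span the same plane of matrices: they are the rank-1 matrices of the form x·S₀ + y·S₁.
The 2×2 minor of x·S₀ + y·S₁ on rows {0,1}, columns {0,1} is 24·x² − 32·xy + 8·y² = 8·(3·x − y)(x − y), vanishing at (x:y) = (1:3) and (1:1).
M₁ = S₀ + 3·S₁ = [[8, 4, 12], [-16, -8, -24], [-16, -8, -24]] = 4·[1, -2, -2][2, 1, 3]ᵀ and M₂ = S₀ + S₁ = [[0, -4, 4], [0, 4, -4], [0, 8, -8]] = (-4)·[1, -1, -2][0, 1, -1]ᵀ, so take a₁ = [1, -2, -2], b₁ = [2, 1, 3], a₂ = [1, -1, -2], b₂ = [0, 1, -1].
Each slice is an integer combination of E₁ = a₁b₁ᵀ and E₂ = a₂b₂ᵀ: S₀ = −2·E₁ − 6·E₂, S₁ = 2·E₁ + 2·E₂, S₂ = −2·E₁; reading off coefficients, c₁ = [-2, 2, -2] and c₂ = [-6, 2, 0].
Hence T = [1, -2, -2] ∘ [2, 1, 3] ∘ [-2, 2, -2] + [1, -1, -2] ∘ [0, 1, -1] ∘ [-6, 2, 0], so rank(T) ≤ 2.
These bounds meet, so rank(T) = 2.
Check entry T[2,1,0] = 16: (-2)·(1)·(-2) + (-2)·(1)·(-6) = 16.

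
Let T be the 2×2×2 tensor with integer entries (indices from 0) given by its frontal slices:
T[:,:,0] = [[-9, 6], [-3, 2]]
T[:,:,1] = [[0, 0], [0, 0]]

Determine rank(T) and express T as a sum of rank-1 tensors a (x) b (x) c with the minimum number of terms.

Lower bound: T ≠ 0 (e.g. T[0,0,0] = -9), so rank(T) ≥ 1.
Upper bound: if T = a (x) b (x) c then every fibre of T is a multiple of the corresponding factor, so read the factors off the fibres through the nonzero entry T[0,0,0] = -9.
The mode-1 fibre T[:,0,0] = [-9, -3] gives a = (3, 1) (primitive direction); the mode-2 fibre T[0,:,0] = [-9, 6] gives b = (3, -2); then c[k] = T[0,0,k] / (a[0]·b[0]) = [-9, 0] / 9 = (-1, 0).
Expanding (3, 1) (x) (3, -2) (x) (-1, 0) reproduces all 8 entries of T, so T = (3, 1) (x) (3, -2) (x) (-1, 0) and rank(T) ≤ 1.
These bounds meet, so rank(T) = 1.

rank(T) = 1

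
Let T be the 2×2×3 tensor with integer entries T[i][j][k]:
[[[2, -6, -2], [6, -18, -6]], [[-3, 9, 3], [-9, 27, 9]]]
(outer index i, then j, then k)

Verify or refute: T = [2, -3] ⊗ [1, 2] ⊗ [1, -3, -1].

No

Reconstruct entry (0,1,0) from the claimed factors: Σₗ aₗ[0]bₗ[1]cₗ[0] = (2)·(2)·(1) = 4, but T[0,1,0] = 6. The claim is false.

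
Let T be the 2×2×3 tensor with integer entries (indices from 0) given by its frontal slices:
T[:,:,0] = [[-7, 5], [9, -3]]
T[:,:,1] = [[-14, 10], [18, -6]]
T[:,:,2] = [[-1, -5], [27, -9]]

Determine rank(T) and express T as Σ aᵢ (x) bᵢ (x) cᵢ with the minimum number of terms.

Lower bound: the mode-2 unfolding of T (rows indexed by j, columns by (i,k) = (0,0), (0,1), (0,2), (1,0), (1,1), (1,2)) is [[-7, -14, -1, 9, 18, 27], [5, 10, -5, -3, -6, -9]].
There the 2×2 minor on rows j ∈ {0, 1}, columns (i,k) ∈ {(0,0), (0,2)} is det [[-7, -1], [5, -5]] = 40 ≠ 0, so this unfolding has rank ≥ 2; CP rank is at least every unfolding rank, so rank(T) ≥ 2. (Unfolding ranks only ever bound the CP rank from below — rank(T) can be strictly larger than all of them — so the matching upper bound has to come from an explicit 2-term decomposition.)
Upper bound — finding two terms. Write S_k = T[:,:,k] for the frontal slices: S₀ = [[-7, 5], [9, -3]], S₁ = [[-14, 10], [18, -6]], S₂ = [[-1, -5], [27, -9]].
If T = a₁ (x) b₁ (x) c₁ + a₂ (x) b₂ (x) c₂ then each S_k = c₁[k]·a₁b₁ᵀ + c₂[k]·a₂b₂ᵀ. S₀ and S₂ are linearly independent, so a₁b₁ᵀ and a₂b₂ᵀ must span the same plane of matrices: they are the rank-1 matrices of the form x·S₀ + y·S₂.
det(x·S₀ + y·S₂) is −24·x² − 24·xy + 144·y² = (-24)·(x + 3·y)(x − 2·y), vanishing at (x:y) = (3:-1) and (2:1).
M₁ = 3·S₀ − S₂ = [[-20, 20], [0, 0]] = (-20)·[1, 0][1, -1]ᵀ and M₂ = 2·S₀ + S₂ = [[-15, 5], [45, -15]] = (-5)·[1, -3][3, -1]ᵀ, so take a₁ = [1, 0], b₁ = [1, -1], a₂ = [1, -3], b₂ = [3, -1].
Each slice is an integer combination of E₁ = a₁b₁ᵀ and E₂ = a₂b₂ᵀ: S₀ = −4·E₁ − E₂, S₁ = −8·E₁ − 2·E₂, S₂ = 8·E₁ − 3·E₂; reading off coefficients, c₁ = [-4, -8, 8] and c₂ = [-1, -2, -3].
Hence T = [1, 0] (x) [1, -1] (x) [-4, -8, 8] + [1, -3] (x) [3, -1] (x) [-1, -2, -3], so rank(T) ≤ 2.
These bounds meet, so rank(T) = 2.
Check entry T[0,1,1] = 10: (1)·(-1)·(-8) + (1)·(-1)·(-2) = 10.

rank(T) = 2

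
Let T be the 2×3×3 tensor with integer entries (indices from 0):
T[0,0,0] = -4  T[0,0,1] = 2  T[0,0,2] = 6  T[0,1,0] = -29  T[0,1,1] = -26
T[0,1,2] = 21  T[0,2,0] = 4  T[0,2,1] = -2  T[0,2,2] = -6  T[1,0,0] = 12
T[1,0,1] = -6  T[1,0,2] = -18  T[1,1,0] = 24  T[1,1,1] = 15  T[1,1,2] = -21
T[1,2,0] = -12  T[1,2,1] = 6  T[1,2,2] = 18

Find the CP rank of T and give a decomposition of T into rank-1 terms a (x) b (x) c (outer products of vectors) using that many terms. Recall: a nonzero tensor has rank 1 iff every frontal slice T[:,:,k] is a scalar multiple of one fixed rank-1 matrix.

rank(T) = 2

Lower bound: in the mode-3 unfolding of T (rows indexed by k, columns by (i,j)) the 2×2 minor on rows k ∈ {0, 1}, columns (i,j) ∈ {(0,0), (0,1)} is det [[-4, -29], [2, -26]] = 162 ≠ 0, so that unfolding has rank ≥ 2 and hence rank(T) ≥ 2 (CP rank is at least every unfolding rank, though it can be larger).
Upper bound: with S_k = T[:,:,k], the two rank-1 terms a₁b₁ᵀ, a₂b₂ᵀ are the rank-1 members of the pencil x·S₀ + y·S₁.
The 2×2 minor of x·S₀ + y·S₁ on rows {0,1}, columns {0,1} is 252·x² + 126·xy − 126·y² = 126·(2·x − y)(x + y), vanishing at (x:y) = (1:2) and (1:-1).
M₁ = S₀ + 2·S₁ = [[0, -81, 0], [0, 54, 0]] = (-27)·(3, -2)(0, 1, 0)ᵀ and M₂ = S₀ − S₁ = [[-6, -3, 6], [18, 9, -18]] = (-3)·(1, -3)(2, 1, -2)ᵀ, so take a₁ = (3, -2), b₁ = (0, 1, 0), a₂ = (1, -3), b₂ = (2, 1, -2).
Each slice is an integer combination of E₁ = a₁b₁ᵀ and E₂ = a₂b₂ᵀ: S₀ = −9·E₁ − 2·E₂, S₁ = −9·E₁ + E₂, S₂ = 6·E₁ + 3·E₂; reading off coefficients, c₁ = (-9, -9, 6) and c₂ = (-2, 1, 3).
Hence T = (3, -2) (x) (0, 1, 0) (x) (-9, -9, 6) + (1, -3) (x) (2, 1, -2) (x) (-2, 1, 3), so rank(T) ≤ 2.
These bounds meet, so rank(T) = 2.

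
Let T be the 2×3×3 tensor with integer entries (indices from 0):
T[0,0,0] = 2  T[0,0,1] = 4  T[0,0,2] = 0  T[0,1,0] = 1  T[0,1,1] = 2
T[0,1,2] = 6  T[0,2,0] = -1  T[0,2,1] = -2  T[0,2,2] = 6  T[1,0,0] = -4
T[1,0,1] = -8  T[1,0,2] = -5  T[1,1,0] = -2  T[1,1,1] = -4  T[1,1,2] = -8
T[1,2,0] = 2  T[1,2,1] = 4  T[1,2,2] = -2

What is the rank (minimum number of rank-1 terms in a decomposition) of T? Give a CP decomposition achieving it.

rank(T) = 3

Lower bound: in the mode-2 unfolding of T (rows indexed by j, columns by (i,k)) the 3×3 minor on rows j ∈ {0, 1, 2}, columns (i,k) ∈ {(0,0), (0,2), (1,2)} is det [[2, 0, -5], [1, 6, -8], [-1, 6, -2]] = 12 ≠ 0, so that unfolding has rank ≥ 3 and hence rank(T) ≥ 3 (CP rank is at least every unfolding rank, though it can be larger).
Upper bound: T is a sum of 3 rank-1 terms, T = [0, 1] ⊗ [1, 0, -2] ⊗ [0, 0, -1] + [1, -2] ⊗ [2, 1, -1] ⊗ [1, 2, 2] + [1, -1] ⊗ [1, -1, -2] ⊗ [0, 0, -4] (written with every a and b primitive with positive leading entry and the scale carried by c; CP decompositions are not unique, and this one is verified by expanding entrywise), so rank(T) ≤ 3.
These bounds meet, so rank(T) = 3.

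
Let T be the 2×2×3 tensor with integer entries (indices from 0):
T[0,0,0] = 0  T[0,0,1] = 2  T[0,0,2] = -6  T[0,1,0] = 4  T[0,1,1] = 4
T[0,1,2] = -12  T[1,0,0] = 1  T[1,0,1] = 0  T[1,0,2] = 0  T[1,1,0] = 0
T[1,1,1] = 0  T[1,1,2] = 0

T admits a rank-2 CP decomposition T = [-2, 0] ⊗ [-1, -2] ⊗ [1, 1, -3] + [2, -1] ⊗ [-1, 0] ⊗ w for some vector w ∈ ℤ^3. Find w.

Subtract the known terms from T to get the rank-1 residual R = [2, -1] ⊗ [-1, 0] ⊗ w, so R[i,j,k] = a[i]·b[j]·w[k]. Pick indices with nonzero a[0]·b[0] = (2)·(-1) = -2. Only the fibre through (0,0,·) is needed: R[0,0,:] = T[0,0,:] − Σₗ aₗ[0]bₗ[0]cₗ = [0, 2, -6] − (-2)·(-1)·[1, 1, -3] = [-2, 0, 0]. Then w[k] = R[0,0,k] / -2 for each k, giving w = [-2, 0, 0] / -2 = [1, 0, 0].

w = [1, 0, 0]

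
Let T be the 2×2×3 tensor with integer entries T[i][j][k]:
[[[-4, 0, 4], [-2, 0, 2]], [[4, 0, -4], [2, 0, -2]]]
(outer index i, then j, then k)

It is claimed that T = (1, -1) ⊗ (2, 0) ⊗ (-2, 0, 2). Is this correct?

Reconstruct entry (0,1,0) from the claimed factors: Σₗ aₗ[0]bₗ[1]cₗ[0] = (1)·(0)·(-2) = 0, but T[0,1,0] = -2. The claim is false.

No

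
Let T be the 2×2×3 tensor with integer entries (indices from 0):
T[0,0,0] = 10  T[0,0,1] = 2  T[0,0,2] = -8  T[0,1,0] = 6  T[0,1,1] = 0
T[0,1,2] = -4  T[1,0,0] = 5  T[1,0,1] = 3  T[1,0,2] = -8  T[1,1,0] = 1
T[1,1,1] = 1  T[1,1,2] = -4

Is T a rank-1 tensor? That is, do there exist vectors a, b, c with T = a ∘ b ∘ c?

The mode-3 unfolding of T (rows indexed by k, columns by (i,j) = (0,0), (0,1), (1,0), (1,1)) is [[10, 6, 5, 1], [2, 0, 3, 1], [-8, -4, -8, -4]].
There the 3×3 minor on rows k ∈ {0, 1, 2}, columns (i,j) ∈ {(0,0), (0,1), (1,0)} is det [[10, 6, 5], [2, 0, 3], [-8, -4, -8]] = 32 ≠ 0, so this unfolding has rank ≥ 3; CP rank is at least every unfolding rank, so rank(T) ≥ 3.
In particular rank(T) ≥ 3 > 1, so T is not rank-1.

No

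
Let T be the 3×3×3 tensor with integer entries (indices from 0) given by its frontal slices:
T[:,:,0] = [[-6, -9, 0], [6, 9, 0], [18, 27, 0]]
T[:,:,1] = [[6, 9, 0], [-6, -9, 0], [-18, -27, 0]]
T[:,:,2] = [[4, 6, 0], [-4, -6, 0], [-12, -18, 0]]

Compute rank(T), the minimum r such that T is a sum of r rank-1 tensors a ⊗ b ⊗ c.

Lower bound: T ≠ 0 (e.g. T[0,0,0] = -6), so rank(T) ≥ 1.
Upper bound: if T = a ⊗ b ⊗ c then every fibre of T is a multiple of the corresponding factor, so read the factors off the fibres through the nonzero entry T[0,0,0] = -6.
The mode-1 fibre T[:,0,0] = [-6, 6, 18] gives a = [1, -1, -3] (primitive direction); the mode-2 fibre T[0,:,0] = [-6, -9, 0] gives b = [2, 3, 0]; then c[k] = T[0,0,k] / (a[0]·b[0]) = [-6, 6, 4] / 2 = [-3, 3, 2].
Expanding [1, -1, -3] ⊗ [2, 3, 0] ⊗ [-3, 3, 2] reproduces all 27 entries of T, so T = [1, -1, -3] ⊗ [2, 3, 0] ⊗ [-3, 3, 2] and rank(T) ≤ 1.
These bounds meet, so rank(T) = 1.

1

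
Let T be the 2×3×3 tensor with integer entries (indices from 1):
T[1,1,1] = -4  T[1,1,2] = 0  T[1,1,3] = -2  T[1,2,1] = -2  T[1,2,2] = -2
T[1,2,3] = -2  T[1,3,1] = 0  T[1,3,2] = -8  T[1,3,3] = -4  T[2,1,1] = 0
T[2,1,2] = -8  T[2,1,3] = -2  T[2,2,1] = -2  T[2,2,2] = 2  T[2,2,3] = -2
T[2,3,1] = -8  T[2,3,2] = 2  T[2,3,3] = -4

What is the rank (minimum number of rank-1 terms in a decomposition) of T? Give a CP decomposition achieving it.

rank(T) = 3

Lower bound: the mode-3 unfolding of T (rows indexed by k, columns by (i,j) = (1,1), (1,2), (1,3), (2,1), (2,2), (2,3)) is [[-4, -2, 0, 0, -2, -8], [0, -2, -8, -8, 2, 2], [-2, -2, -4, -2, -2, -4]].
There the 3×3 minor on rows k ∈ {1, 2, 3}, columns (i,j) ∈ {(1,1), (1,2), (2,1)} is det [[-4, -2, 0], [0, -2, -8], [-2, -2, -2]] = 16 ≠ 0, so this unfolding has rank ≥ 3; CP rank is at least every unfolding rank, so rank(T) ≥ 3. (This is only a lower bound: in general the CP rank may exceed every unfolding rank, so we still need to exhibit 3 rank-1 terms summing to T.)
Upper bound: T is a sum of 3 rank-1 terms, T = (0, 1) (x) (2, -2, -1) (x) (0, -2, 0) + (1, -1) (x) (1, 0, -2) (x) (-2, 2, 0) + (1, 1) (x) (1, 1, 2) (x) (-2, -2, -2) (written with every a and b primitive with positive leading entry and the scale carried by c; CP decompositions are not unique, and this one is verified by expanding entrywise), so rank(T) ≤ 3.
These bounds meet, so rank(T) = 3.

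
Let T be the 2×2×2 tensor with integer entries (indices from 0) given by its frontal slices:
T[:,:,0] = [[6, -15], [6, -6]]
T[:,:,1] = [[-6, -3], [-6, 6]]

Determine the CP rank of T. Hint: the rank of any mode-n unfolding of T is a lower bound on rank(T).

Lower bound: the mode-1 unfolding of T (rows indexed by i, columns by (j,k) = (0,0), (0,1), (1,0), (1,1)) is [[6, -6, -15, -3], [6, -6, -6, 6]].
There the 2×2 minor on rows i ∈ {0, 1}, columns (j,k) ∈ {(0,0), (1,0)} is det [[6, -15], [6, -6]] = 54 ≠ 0, so this unfolding has rank ≥ 2; CP rank is at least every unfolding rank, so rank(T) ≥ 2. (Unfolding ranks only ever bound the CP rank from below — rank(T) can be strictly larger than all of them — so the matching upper bound has to come from an explicit 2-term decomposition.)
Upper bound — finding two terms. Write S_k = T[:,:,k] for the frontal slices: S₀ = [[6, -15], [6, -6]], S₁ = [[-6, -3], [-6, 6]].
If T = a₁ ∘ b₁ ∘ c₁ + a₂ ∘ b₂ ∘ c₂ then each S_k = c₁[k]·a₁b₁ᵀ + c₂[k]·a₂b₂ᵀ. S₀ and S₁ are linearly independent, so a₁b₁ᵀ and a₂b₂ᵀ must span the same plane of matrices: they are the rank-1 matrices of the form x·S₀ + y·S₁.
det(x·S₀ + y·S₁) is 54·x² − 54·y² = 54·(x − y)(x + y), vanishing at (x:y) = (1:1) and (1:-1).
M₁ = S₀ + S₁ = [[0, -18], [0, 0]] = (-18)·(1, 0)(0, 1)ᵀ and M₂ = S₀ − S₁ = [[12, -12], [12, -12]] = 12·(1, 1)(1, -1)ᵀ, so take a₁ = (1, 0), b₁ = (0, 1), a₂ = (1, 1), b₂ = (1, -1).
Each slice is an integer combination of E₁ = a₁b₁ᵀ and E₂ = a₂b₂ᵀ: S₀ = −9·E₁ + 6·E₂, S₁ = −9·E₁ − 6·E₂; reading off coefficients, c₁ = (-9, -9) and c₂ = (6, -6).
Hence T = (1, 0) ∘ (0, 1) ∘ (-9, -9) + (1, 1) ∘ (1, -1) ∘ (6, -6), so rank(T) ≤ 2.
These bounds meet, so rank(T) = 2.

2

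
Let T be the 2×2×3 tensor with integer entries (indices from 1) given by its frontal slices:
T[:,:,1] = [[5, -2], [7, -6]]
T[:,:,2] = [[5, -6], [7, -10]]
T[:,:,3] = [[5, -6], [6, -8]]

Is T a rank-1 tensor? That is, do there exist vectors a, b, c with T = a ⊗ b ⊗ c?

The mode-3 unfolding of T (rows indexed by k, columns by (i,j) = (1,1), (1,2), (2,1), (2,2)) is [[5, -2, 7, -6], [5, -6, 7, -10], [5, -6, 6, -8]].
There the 3×3 minor on rows k ∈ {1, 2, 3}, columns (i,j) ∈ {(1,1), (1,2), (2,1)} is det [[5, -2, 7], [5, -6, 7], [5, -6, 6]] = 20 ≠ 0, so this unfolding has rank ≥ 3; CP rank is at least every unfolding rank, so rank(T) ≥ 3.
In particular rank(T) ≥ 3 > 1, so T is not rank-1.

No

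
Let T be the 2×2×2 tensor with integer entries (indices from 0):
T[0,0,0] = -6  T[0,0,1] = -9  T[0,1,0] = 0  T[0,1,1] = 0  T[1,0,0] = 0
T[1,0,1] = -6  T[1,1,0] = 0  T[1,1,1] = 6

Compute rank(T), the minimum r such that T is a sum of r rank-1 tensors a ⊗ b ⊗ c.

Lower bound: the mode-2 unfolding of T (rows indexed by j, columns by (i,k) = (0,0), (0,1), (1,0), (1,1)) is [[-6, -9, 0, -6], [0, 0, 0, 6]].
There the 2×2 minor on rows j ∈ {0, 1}, columns (i,k) ∈ {(0,0), (1,1)} is det [[-6, -6], [0, 6]] = -36 ≠ 0, so this unfolding has rank ≥ 2; CP rank is at least every unfolding rank, so rank(T) ≥ 2. (Unfolding ranks only ever bound the CP rank from below — rank(T) can be strictly larger than all of them — so the matching upper bound has to come from an explicit 2-term decomposition.)
Upper bound — finding two terms. Write S_k = T[:,:,k] for the frontal slices: S₀ = [[-6, 0], [0, 0]], S₁ = [[-9, 0], [-6, 6]].
If T = a₁ ⊗ b₁ ⊗ c₁ + a₂ ⊗ b₂ ⊗ c₂ then each S_k = c₁[k]·a₁b₁ᵀ + c₂[k]·a₂b₂ᵀ. S₀ and S₁ are linearly independent, so a₁b₁ᵀ and a₂b₂ᵀ must span the same plane of matrices: they are the rank-1 matrices of the form x·S₀ + y·S₁.
det(x·S₀ + y·S₁) is −36·xy − 54·y² = (-18)·(2·x + 3·y)(y), vanishing at (x:y) = (3:-2) and (1:0).
M₁ = 3·S₀ − 2·S₁ = [[0, 0], [12, -12]] = 12·[0, 1][1, -1]ᵀ and M₂ = S₀ = [[-6, 0], [0, 0]] = (-6)·[1, 0][1, 0]ᵀ, so take a₁ = [0, 1], b₁ = [1, -1], a₂ = [1, 0], b₂ = [1, 0].
Each slice is an integer combination of E₁ = a₁b₁ᵀ and E₂ = a₂b₂ᵀ: S₀ = −6·E₂, S₁ = −6·E₁ − 9·E₂; reading off coefficients, c₁ = [0, -6] and c₂ = [-6, -9].
Hence T = [0, 1] ⊗ [1, -1] ⊗ [0, -6] + [1, 0] ⊗ [1, 0] ⊗ [-6, -9], so rank(T) ≤ 2.
These bounds meet, so rank(T) = 2.

2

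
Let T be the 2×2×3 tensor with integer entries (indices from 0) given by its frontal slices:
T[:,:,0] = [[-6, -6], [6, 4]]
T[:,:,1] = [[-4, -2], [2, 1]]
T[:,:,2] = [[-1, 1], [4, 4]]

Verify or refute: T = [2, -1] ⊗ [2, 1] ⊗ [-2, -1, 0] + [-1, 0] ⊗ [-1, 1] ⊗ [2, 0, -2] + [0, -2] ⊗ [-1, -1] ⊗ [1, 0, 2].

No

Reconstruct entry (0,0,2) from the claimed factors: Σₗ aₗ[0]bₗ[0]cₗ[2] = (2)·(2)·(0) + (-1)·(-1)·(-2) + (0)·(-1)·(2) = -2, but T[0,0,2] = -1. The claim is false.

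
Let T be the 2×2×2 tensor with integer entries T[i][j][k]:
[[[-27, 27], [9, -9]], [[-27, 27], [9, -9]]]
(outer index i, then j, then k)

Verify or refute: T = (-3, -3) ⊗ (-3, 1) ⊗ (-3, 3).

Yes

Reconstruct entrywise from the claimed factors. For example, T[1,1,0] = 9 and Σₗ aₗ[1]bₗ[1]cₗ[0] = (-3)·(1)·(-3) = 9; checking all 8 entries, every one matches. The claim holds.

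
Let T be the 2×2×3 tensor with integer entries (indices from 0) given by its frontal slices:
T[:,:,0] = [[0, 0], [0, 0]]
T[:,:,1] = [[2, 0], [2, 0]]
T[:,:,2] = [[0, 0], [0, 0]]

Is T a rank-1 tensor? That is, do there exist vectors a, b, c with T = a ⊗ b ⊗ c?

The mode-1 fibre T[:,0,1] = [2, 2] gives a = [1, 1] (primitive direction); the mode-2 fibre T[0,:,1] = [2, 0] gives b = [1, 0]; then c[k] = T[0,0,k] / (a[0]·b[0]) = [0, 2, 0] / 1 = [0, 2, 0].
Expanding [1, 1] ⊗ [1, 0] ⊗ [0, 2, 0] reproduces all 12 entries of T, so T = [1, 1] ⊗ [1, 0] ⊗ [0, 2, 0] and rank(T) ≤ 1.
Equivalently every frontal slice T[:,:,k] is c[k] times the rank-1 matrix [1, 1] ⊗ [1, 0]. So T has rank 1 (it is nonzero).

Yes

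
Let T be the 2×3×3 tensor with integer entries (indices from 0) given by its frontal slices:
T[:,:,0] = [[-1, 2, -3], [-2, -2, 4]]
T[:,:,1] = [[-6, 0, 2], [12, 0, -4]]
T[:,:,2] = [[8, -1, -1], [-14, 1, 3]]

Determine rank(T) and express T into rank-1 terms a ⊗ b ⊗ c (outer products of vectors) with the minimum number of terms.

Lower bound: the mode-3 unfolding of T (rows indexed by k, columns by (i,j) = (0,0), (0,1), (0,2), (1,0), (1,1), (1,2)) is [[-1, 2, -3, -2, -2, 4], [-6, 0, 2, 12, 0, -4], [8, -1, -1, -14, 1, 3]].
There the 2×2 minor on rows k ∈ {0, 1}, columns (i,j) ∈ {(0,0), (0,1)} is det [[-1, 2], [-6, 0]] = 12 ≠ 0, so this unfolding has rank ≥ 2; CP rank is at least every unfolding rank, so rank(T) ≥ 2. (This is only a lower bound: in general the CP rank may exceed every unfolding rank, so we still need to exhibit 2 rank-1 terms summing to T.)
Upper bound — finding two terms. Write S_k = T[:,:,k] for the frontal slices: S₀ = [[-1, 2, -3], [-2, -2, 4]], S₁ = [[-6, 0, 2], [12, 0, -4]], S₂ = [[8, -1, -1], [-14, 1, 3]].
If T = a₁ ⊗ b₁ ⊗ c₁ + a₂ ⊗ b₂ ⊗ c₂ then each S_k = c₁[k]·a₁b₁ᵀ + c₂[k]·a₂b₂ᵀ. S₀ and S₁ are linearly independent, so a₁b₁ᵀ and a₂b₂ᵀ must span the same plane of matrices: they are the rank-1 matrices of the form x·S₀ + y·S₁.
The 2×2 minor of x·S₀ + y·S₁ on rows {0,1}, columns {0,1} is 6·x² − 12·xy = 6·(x − 2·y)(x), vanishing at (x:y) = (2:1) and (0:1).
M₁ = 2·S₀ + S₁ = [[-8, 4, -4], [8, -4, 4]] = (-4)·[1, -1][2, -1, 1]ᵀ and M₂ = S₁ = [[-6, 0, 2], [12, 0, -4]] = (-2)·[1, -2][3, 0, -1]ᵀ, so take a₁ = [1, -1], b₁ = [2, -1, 1], a₂ = [1, -2], b₂ = [3, 0, -1].
Each slice is an integer combination of E₁ = a₁b₁ᵀ and E₂ = a₂b₂ᵀ: S₀ = −2·E₁ + E₂, S₁ = −2·E₂, S₂ = E₁ + 2·E₂; reading off coefficients, c₁ = [-2, 0, 1] and c₂ = [1, -2, 2].
Hence T = [1, -1] ⊗ [2, -1, 1] ⊗ [-2, 0, 1] + [1, -2] ⊗ [3, 0, -1] ⊗ [1, -2, 2], so rank(T) ≤ 2.
These bounds meet, so rank(T) = 2.

rank(T) = 2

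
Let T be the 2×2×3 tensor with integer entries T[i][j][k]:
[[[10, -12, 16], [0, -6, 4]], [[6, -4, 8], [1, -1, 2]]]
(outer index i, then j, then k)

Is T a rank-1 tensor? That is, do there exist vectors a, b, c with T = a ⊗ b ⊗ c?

The mode-3 unfolding of T (rows indexed by k, columns by (i,j) = (0,0), (0,1), (1,0), (1,1)) is [[10, 0, 6, 1], [-12, -6, -4, -1], [16, 4, 8, 2]].
There the 3×3 minor on rows k ∈ {0, 1, 2}, columns (i,j) ∈ {(0,0), (0,1), (1,0)} is det [[10, 0, 6], [-12, -6, -4], [16, 4, 8]] = -32 ≠ 0, so this unfolding has rank ≥ 3; CP rank is at least every unfolding rank, so rank(T) ≥ 3.
In particular rank(T) ≥ 3 > 1, so T is not rank-1.

No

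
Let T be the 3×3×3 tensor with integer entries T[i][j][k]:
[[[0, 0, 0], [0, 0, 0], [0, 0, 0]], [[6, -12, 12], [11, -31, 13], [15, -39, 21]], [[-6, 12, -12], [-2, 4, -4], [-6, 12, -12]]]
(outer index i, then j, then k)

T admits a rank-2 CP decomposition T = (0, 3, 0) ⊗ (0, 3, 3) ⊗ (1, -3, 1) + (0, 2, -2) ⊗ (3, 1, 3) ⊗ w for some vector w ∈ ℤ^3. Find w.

w = (1, -2, 2)

Subtract the known terms from T to get the rank-1 residual R = (0, 2, -2) ⊗ (3, 1, 3) ⊗ w, so R[i,j,k] = a[i]·b[j]·w[k]. Pick indices with nonzero a[1]·b[0] = (2)·(3) = 6. Only the fibre through (1,0,·) is needed: R[1,0,:] = T[1,0,:] − Σₗ aₗ[1]bₗ[0]cₗ = [6, -12, 12] − (3)·(0)·(1, -3, 1) = [6, -12, 12]. Then w[k] = R[1,0,k] / 6 for each k, giving w = [6, -12, 12] / 6 = (1, -2, 2).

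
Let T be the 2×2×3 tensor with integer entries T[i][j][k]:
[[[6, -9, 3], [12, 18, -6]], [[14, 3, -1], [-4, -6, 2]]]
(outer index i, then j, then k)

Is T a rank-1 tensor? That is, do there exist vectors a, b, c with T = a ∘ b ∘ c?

No

The mode-3 unfolding of T (rows indexed by k, columns by (i,j) = (0,0), (0,1), (1,0), (1,1)) is [[6, 12, 14, -4], [-9, 18, 3, -6], [3, -6, -1, 2]].
There the 2×2 minor on rows k ∈ {0, 1}, columns (i,j) ∈ {(0,0), (0,1)} is det [[6, 12], [-9, 18]] = 216 ≠ 0, so this unfolding has rank ≥ 2; CP rank is at least every unfolding rank, so rank(T) ≥ 2.
In particular rank(T) ≥ 2 > 1, so T is not rank-1.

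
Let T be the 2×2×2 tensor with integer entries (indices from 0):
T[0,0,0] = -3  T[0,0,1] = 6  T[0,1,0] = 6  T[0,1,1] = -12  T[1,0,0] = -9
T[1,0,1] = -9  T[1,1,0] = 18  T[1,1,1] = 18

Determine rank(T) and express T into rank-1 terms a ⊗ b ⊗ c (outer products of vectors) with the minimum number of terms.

Lower bound: in the mode-3 unfolding of T (rows indexed by k, columns by (i,j)) the 2×2 minor on rows k ∈ {0, 1}, columns (i,j) ∈ {(0,0), (1,0)} is det [[-3, -9], [6, -9]] = 81 ≠ 0, so that unfolding has rank ≥ 2 and hence rank(T) ≥ 2 (CP rank is at least every unfolding rank, though it can be larger).
Upper bound: T[:,j,:] = b[j]·M for every slice, with b = [1, -2] and M = [[-3, 6], [-9, -9]] (rows i, columns k).
Splitting M by its rows (i = 0, 1), M = [1, 0][-3, 6]ᵀ + [0, 1][-9, -9]ᵀ.
Hence T = [1, 0] ⊗ [1, -2] ⊗ [-3, 6] + [0, 1] ⊗ [1, -2] ⊗ [-9, -9], so rank(T) ≤ 2.
These bounds meet, so rank(T) = 2.

rank(T) = 2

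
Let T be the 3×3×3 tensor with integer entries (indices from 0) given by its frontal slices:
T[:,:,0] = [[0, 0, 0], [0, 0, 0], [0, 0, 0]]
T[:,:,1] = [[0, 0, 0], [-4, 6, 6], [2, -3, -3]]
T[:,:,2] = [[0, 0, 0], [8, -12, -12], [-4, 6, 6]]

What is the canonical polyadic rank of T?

1

Lower bound: T ≠ 0 (e.g. T[1,0,1] = -4), so rank(T) ≥ 1.
Upper bound: if T = a ⊗ b ⊗ c then every fibre of T is a multiple of the corresponding factor, so read the factors off the fibres through the nonzero entry T[1,0,1] = -4.
The mode-1 fibre T[:,0,1] = [0, -4, 2] gives a = (0, 2, -1) (primitive direction); the mode-2 fibre T[1,:,1] = [-4, 6, 6] gives b = (2, -3, -3); then c[k] = T[1,0,k] / (a[1]·b[0]) = [0, -4, 8] / 4 = (0, -1, 2).
Expanding (0, 2, -1) ⊗ (2, -3, -3) ⊗ (0, -1, 2) reproduces all 27 entries of T, so T = (0, 2, -1) ⊗ (2, -3, -3) ⊗ (0, -1, 2) and rank(T) ≤ 1.
These bounds meet, so rank(T) = 1.
Check entry T[1,0,2] = 8: (2)·(2)·(2) = 8.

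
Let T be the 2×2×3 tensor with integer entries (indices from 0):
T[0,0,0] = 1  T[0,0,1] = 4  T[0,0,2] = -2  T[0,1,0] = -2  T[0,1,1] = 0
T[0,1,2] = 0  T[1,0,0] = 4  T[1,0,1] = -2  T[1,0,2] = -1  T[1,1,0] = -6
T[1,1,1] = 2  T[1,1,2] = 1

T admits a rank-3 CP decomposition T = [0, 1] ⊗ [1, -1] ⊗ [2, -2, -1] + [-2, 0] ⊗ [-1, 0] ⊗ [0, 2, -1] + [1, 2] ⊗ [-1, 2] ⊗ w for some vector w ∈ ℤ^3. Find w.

Subtract the known terms from T to get the rank-1 residual R = [1, 2] ⊗ [-1, 2] ⊗ w, so R[i,j,k] = a[i]·b[j]·w[k]. Pick indices with nonzero a[0]·b[0] = (1)·(-1) = -1. Only the fibre through (0,0,·) is needed: R[0,0,:] = T[0,0,:] − Σₗ aₗ[0]bₗ[0]cₗ = [1, 4, -2] − (0)·(1)·[2, -2, -1] − (-2)·(-1)·[0, 2, -1] = [1, 0, 0]. Then w[k] = R[0,0,k] / -1 for each k, giving w = [1, 0, 0] / -1 = [-1, 0, 0].

w = [-1, 0, 0]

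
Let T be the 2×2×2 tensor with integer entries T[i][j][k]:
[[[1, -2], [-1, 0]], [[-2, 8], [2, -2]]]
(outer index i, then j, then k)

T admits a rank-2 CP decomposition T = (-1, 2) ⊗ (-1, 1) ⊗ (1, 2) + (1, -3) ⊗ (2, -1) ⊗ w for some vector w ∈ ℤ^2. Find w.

w = (0, -2)

Subtract the known terms from T to get the rank-1 residual R = (1, -3) ⊗ (2, -1) ⊗ w, so R[i,j,k] = a[i]·b[j]·w[k]. Pick indices with nonzero a[0]·b[0] = (1)·(2) = 2. Only the fibre through (0,0,·) is needed: R[0,0,:] = T[0,0,:] − Σₗ aₗ[0]bₗ[0]cₗ = [1, -2] − (-1)·(-1)·(1, 2) = [0, -4]. Then w[k] = R[0,0,k] / 2 for each k, giving w = [0, -4] / 2 = (0, -2).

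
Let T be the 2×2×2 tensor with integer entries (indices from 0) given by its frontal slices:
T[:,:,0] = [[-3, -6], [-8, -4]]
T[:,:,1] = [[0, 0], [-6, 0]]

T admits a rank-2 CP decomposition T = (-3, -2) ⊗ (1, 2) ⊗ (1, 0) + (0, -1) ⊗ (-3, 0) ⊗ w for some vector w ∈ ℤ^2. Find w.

Subtract the known terms from T to get the rank-1 residual R = (0, -1) ⊗ (-3, 0) ⊗ w, so R[i,j,k] = a[i]·b[j]·w[k]. Pick indices with nonzero a[1]·b[0] = (-1)·(-3) = 3. Only the fibre through (1,0,·) is needed: R[1,0,:] = T[1,0,:] − Σₗ aₗ[1]bₗ[0]cₗ = [-8, -6] − (-2)·(1)·(1, 0) = [-6, -6]. Then w[k] = R[1,0,k] / 3 for each k, giving w = [-6, -6] / 3 = (-2, -2).

w = (-2, -2)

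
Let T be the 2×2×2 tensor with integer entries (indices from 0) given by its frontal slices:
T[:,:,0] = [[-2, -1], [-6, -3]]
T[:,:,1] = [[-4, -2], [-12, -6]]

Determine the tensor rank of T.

Lower bound: T ≠ 0 (e.g. T[0,0,0] = -2), so rank(T) ≥ 1.
Upper bound: the mode-1 fibre T[:,0,0] = [-2, -6] gives a = (1, 3) (primitive direction); the mode-2 fibre T[0,:,0] = [-2, -1] gives b = (2, 1); then c[k] = T[0,0,k] / (a[0]·b[0]) = [-2, -4] / 2 = (-1, -2).
Expanding (1, 3) ⊗ (2, 1) ⊗ (-1, -2) reproduces all 8 entries of T, so T = (1, 3) ⊗ (2, 1) ⊗ (-1, -2) and rank(T) ≤ 1.
These bounds meet, so rank(T) = 1.

1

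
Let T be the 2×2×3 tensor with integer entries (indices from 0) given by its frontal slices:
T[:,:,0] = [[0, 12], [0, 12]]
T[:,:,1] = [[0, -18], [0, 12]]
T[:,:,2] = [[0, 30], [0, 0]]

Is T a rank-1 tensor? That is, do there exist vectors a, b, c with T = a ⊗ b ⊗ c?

The mode-3 unfolding of T (rows indexed by k, columns by (i,j) = (0,0), (0,1), (1,0), (1,1)) is [[0, 12, 0, 12], [0, -18, 0, 12], [0, 30, 0, 0]].
There the 2×2 minor on rows k ∈ {0, 1}, columns (i,j) ∈ {(0,1), (1,1)} is det [[12, 12], [-18, 12]] = 360 ≠ 0, so this unfolding has rank ≥ 2; CP rank is at least every unfolding rank, so rank(T) ≥ 2.
In particular rank(T) ≥ 2 > 1, so T is not rank-1.

No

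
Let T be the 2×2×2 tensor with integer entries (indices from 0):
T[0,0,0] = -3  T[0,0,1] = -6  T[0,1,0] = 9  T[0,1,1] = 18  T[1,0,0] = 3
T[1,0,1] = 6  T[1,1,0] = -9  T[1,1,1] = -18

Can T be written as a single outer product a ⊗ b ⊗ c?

If T = a ⊗ b ⊗ c then every fibre of T is a multiple of the corresponding factor, so read the factors off the fibres through the nonzero entry T[0,0,0] = -3.
The mode-1 fibre T[:,0,0] = [-3, 3] gives a = (1, -1) (primitive direction); the mode-2 fibre T[0,:,0] = [-3, 9] gives b = (1, -3); then c[k] = T[0,0,k] / (a[0]·b[0]) = [-3, -6] / 1 = (-3, -6).
Expanding (1, -1) ⊗ (1, -3) ⊗ (-3, -6) reproduces all 8 entries of T, so T = (1, -1) ⊗ (1, -3) ⊗ (-3, -6) and rank(T) ≤ 1.
Equivalently every frontal slice T[:,:,k] is c[k] times the rank-1 matrix (1, -1) ⊗ (1, -3). So T has rank 1 (it is nonzero).

Yes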